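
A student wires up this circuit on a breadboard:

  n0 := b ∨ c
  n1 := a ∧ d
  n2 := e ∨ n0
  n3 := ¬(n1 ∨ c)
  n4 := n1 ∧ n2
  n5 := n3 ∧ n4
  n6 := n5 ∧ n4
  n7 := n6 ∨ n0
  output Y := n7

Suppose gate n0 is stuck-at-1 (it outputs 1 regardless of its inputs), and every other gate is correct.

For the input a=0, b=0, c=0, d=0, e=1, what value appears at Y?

1

Propagate with n0 forced: n0=1 [stuck-at-1], n1=0, n2=1, n3=1, n4=0, n5=0, n6=0, n7=1.
So Y = 1. (Without the fault it would be 0.)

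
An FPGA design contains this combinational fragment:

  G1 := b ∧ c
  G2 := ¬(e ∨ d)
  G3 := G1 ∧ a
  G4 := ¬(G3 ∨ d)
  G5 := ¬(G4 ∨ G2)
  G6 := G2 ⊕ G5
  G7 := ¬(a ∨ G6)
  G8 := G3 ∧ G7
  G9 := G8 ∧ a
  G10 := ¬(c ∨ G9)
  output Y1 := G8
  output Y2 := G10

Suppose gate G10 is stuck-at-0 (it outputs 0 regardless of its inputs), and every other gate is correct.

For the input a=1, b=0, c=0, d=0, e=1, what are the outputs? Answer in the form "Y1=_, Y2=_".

Y1=0, Y2=0

Propagate with G10 forced: G1=0, G2=0, G3=0, G4=1, G5=0, G6=0, G7=0, G8=0, G9=0, G10=0 [stuck-at-0].
So the outputs are Y1=0, Y2=0. (Without the fault they would be Y1=0, Y2=1.)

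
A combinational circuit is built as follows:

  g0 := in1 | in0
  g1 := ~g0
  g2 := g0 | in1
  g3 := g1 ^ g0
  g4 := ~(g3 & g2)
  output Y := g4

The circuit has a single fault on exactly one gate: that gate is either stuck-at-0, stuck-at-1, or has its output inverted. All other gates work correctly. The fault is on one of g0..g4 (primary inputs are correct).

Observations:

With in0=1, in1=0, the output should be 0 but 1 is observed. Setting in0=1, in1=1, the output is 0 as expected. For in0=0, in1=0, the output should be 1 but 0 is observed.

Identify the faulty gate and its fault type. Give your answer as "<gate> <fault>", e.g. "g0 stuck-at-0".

Fault-free values for test 1 (in0=1, in1=0): g0=1, g1=0, g2=1, g3=1, g4=0, giving Y=0. Observed 1.
Test 1: faults giving observed 1 are {g0 stuck-at-0, g0 inverted output, g1 stuck-at-1, g1 inverted output, g2 stuck-at-0, g2 inverted output, g3 stuck-at-0, g3 inverted output, g4 stuck-at-1, g4 inverted output}.
Test 2 (in0=1, in1=1): fault-free g0=1, g1=0, g2=1, g3=1, g4=0 → 0; observed 0. Eliminates g1 stuck-at-1, g1 inverted output, g2 stuck-at-0, g2 inverted output, g3 stuck-at-0, g3 inverted output, g4 stuck-at-1, g4 inverted output.
Test 3 (in0=0, in1=0): fault-free g0=0, g1=1, g2=0, g3=1, g4=1 → 1; observed 0. Eliminates g0 stuck-at-0.
Only g0 inverted output is consistent with every test.

g0 inverted output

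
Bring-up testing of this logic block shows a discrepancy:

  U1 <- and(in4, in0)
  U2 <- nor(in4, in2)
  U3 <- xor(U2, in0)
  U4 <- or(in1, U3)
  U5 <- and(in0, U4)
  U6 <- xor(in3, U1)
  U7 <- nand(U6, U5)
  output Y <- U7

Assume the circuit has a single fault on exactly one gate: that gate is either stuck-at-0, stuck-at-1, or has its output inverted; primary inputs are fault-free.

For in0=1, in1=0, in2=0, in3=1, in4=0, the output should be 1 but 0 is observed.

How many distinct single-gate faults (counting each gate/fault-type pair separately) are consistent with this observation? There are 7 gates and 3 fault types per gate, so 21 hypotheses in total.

Fault-free: U1=0, U2=1, U3=0, U4=0, U5=0, U6=1, U7=1 → 1. Observed 0.
  U1: none of the 3 fault types match ✗
  U2: stuck-at-0, inverted output ✓; others ✗
  U3: stuck-at-1, inverted output ✓; others ✗
  U4: stuck-at-1, inverted output ✓; others ✗
  U5: stuck-at-1, inverted output ✓; others ✗
  U6: none of the 3 fault types match ✗
  U7: stuck-at-0, inverted output ✓; others ✗
Consistent faults: {U2 stuck-at-0, U2 inverted output, U3 stuck-at-1, U3 inverted output, U4 stuck-at-1, U4 inverted output, U5 stuck-at-1, U5 inverted output, U7 stuck-at-0, U7 inverted output} — 10 in all.

10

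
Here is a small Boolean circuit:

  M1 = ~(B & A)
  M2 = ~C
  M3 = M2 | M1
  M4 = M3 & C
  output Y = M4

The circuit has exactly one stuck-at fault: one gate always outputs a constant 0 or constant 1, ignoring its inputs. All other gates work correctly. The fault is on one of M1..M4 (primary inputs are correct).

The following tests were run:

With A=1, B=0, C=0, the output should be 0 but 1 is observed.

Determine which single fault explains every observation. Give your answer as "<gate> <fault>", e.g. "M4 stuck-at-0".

Fault-free values for test 1 (A=1, B=0, C=0): M1=1, M2=1, M3=1, M4=0, giving Y=0. Observed 1.
Test 1: faults giving observed 1 are {M4 stuck-at-1}.
Only M4 stuck-at-1 is consistent with every test.

M4 stuck-at-1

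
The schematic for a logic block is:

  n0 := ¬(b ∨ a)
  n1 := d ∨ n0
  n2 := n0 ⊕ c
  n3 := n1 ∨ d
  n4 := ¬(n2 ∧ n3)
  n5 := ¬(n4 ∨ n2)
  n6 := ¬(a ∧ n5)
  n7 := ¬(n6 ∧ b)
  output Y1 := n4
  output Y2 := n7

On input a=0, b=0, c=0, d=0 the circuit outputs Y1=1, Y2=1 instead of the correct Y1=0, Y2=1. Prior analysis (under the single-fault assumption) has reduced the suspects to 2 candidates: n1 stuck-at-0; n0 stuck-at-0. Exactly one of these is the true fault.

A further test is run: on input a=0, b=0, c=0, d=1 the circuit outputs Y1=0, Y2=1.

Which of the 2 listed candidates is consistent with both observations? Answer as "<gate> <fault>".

n1 stuck-at-0

Evaluate each candidate on input a=0, b=0, c=0, d=1:
  n1 stuck-at-0: n0=1, n1=0 [stuck-at-0], n2=1, n3=1, n4=0, n5=0, n6=1, n7=1 → Y1=0, Y2=1 — matches
  n0 stuck-at-0: n0=0 [stuck-at-0], n1=1, n2=0, n3=1, n4=1, n5=0, n6=1, n7=1 → Y1=1, Y2=1 — eliminated
Only n1 stuck-at-0 reproduces the observed Y1=0, Y2=1.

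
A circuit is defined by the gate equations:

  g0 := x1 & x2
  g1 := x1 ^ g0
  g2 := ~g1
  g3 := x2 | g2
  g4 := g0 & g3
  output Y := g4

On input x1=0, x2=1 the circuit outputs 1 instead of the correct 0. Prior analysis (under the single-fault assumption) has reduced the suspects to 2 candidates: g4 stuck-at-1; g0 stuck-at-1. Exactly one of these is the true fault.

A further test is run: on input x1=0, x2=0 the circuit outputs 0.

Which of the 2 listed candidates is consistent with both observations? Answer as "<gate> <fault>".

Evaluate each candidate on input x1=0, x2=0:
  g4 stuck-at-1: g0=0, g1=0, g2=1, g3=1, g4=1 [stuck-at-1] → 1 — eliminated
  g0 stuck-at-1: g0=1 [stuck-at-1], g1=1, g2=0, g3=0, g4=0 → 0 — matches
Only g0 stuck-at-1 reproduces the observed 0.

g0 stuck-at-1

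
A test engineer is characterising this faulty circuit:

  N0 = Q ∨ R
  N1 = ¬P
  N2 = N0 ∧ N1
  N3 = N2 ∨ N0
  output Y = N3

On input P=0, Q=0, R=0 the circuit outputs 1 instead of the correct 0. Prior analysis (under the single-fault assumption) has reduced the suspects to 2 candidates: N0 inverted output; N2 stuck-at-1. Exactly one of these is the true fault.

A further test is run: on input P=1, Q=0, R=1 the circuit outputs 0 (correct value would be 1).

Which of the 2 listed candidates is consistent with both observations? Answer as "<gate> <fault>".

Evaluate each candidate on input P=1, Q=0, R=1:
  N0 inverted output: N0=0 [inverted output], N1=0, N2=0, N3=0 → 0 — matches
  N2 stuck-at-1: N0=1, N1=0, N2=1 [stuck-at-1], N3=1 → 1 — eliminated
Only N0 inverted output reproduces the observed 0.

N0 inverted output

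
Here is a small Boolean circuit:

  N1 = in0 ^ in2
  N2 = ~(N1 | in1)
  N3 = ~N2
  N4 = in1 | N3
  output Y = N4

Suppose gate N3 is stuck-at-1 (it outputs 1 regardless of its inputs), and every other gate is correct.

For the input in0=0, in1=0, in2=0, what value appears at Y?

Propagate with N3 forced: N1=0, N2=1, N3=1 [stuck-at-1], N4=1.
So Y = 1. (Without the fault it would be 0.)

1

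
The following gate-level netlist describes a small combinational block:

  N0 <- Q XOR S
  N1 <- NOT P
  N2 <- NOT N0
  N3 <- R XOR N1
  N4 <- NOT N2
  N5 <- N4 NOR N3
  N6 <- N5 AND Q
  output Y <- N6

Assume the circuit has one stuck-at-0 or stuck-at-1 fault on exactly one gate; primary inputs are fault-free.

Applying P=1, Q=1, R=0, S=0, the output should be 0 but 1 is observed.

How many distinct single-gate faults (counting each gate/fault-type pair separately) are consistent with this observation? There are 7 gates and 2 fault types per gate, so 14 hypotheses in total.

Fault-free: N0=1, N1=0, N2=0, N3=0, N4=1, N5=0, N6=0 → 0. Observed 1.
  N0 stuck-at-0: output 1 ✓
  N0 stuck-at-1: output 0 ✗
  N1 stuck-at-0: output 0 ✗
  N1 stuck-at-1: output 0 ✗
  N2 stuck-at-0: output 0 ✗
  N2 stuck-at-1: output 1 ✓
  N3 stuck-at-0: output 0 ✗
  N3 stuck-at-1: output 0 ✗
  N4 stuck-at-0: output 1 ✓
  N4 stuck-at-1: output 0 ✗
  N5 stuck-at-0: output 0 ✗
  N5 stuck-at-1: output 1 ✓
  N6 stuck-at-0: output 0 ✗
  N6 stuck-at-1: output 1 ✓
Consistent faults: {N0 stuck-at-0, N2 stuck-at-1, N4 stuck-at-0, N5 stuck-at-1, N6 stuck-at-1} — 5 in all.

5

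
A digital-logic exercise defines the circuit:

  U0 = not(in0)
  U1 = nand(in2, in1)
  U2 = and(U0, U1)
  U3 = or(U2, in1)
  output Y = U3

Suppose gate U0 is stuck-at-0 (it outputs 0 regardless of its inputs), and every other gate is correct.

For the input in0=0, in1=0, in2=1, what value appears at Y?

0

Propagate with U0 forced: U0=0 [stuck-at-0], U1=1, U2=0, U3=0.
So Y = 0. (Without the fault it would be 1.)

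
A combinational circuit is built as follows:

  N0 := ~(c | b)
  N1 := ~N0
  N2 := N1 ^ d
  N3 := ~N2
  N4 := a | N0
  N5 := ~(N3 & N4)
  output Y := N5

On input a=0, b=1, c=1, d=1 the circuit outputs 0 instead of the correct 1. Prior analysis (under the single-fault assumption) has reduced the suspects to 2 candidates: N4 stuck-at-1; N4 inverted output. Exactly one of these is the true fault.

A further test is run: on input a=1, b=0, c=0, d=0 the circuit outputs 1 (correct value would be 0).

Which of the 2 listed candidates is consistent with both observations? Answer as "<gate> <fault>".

Evaluate each candidate on input a=1, b=0, c=0, d=0:
  N4 stuck-at-1: N0=1, N1=0, N2=0, N3=1, N4=1 [stuck-at-1], N5=0 → 0 — eliminated
  N4 inverted output: N0=1, N1=0, N2=0, N3=1, N4=0 [inverted output], N5=1 → 1 — matches
Only N4 inverted output reproduces the observed 1.

N4 inverted output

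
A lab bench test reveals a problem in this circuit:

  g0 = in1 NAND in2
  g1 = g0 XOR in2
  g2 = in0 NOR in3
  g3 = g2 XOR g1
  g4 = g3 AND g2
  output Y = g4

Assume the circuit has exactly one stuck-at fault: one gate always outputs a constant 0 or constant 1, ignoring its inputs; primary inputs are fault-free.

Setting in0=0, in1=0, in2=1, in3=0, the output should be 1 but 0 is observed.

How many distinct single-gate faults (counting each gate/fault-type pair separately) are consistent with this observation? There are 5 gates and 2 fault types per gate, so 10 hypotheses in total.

5

Fault-free: g0=1, g1=0, g2=1, g3=1, g4=1 → 1. Observed 0.
  g0 stuck-at-0: output 0 ✓
  g0 stuck-at-1: output 1 ✗
  g1 stuck-at-0: output 1 ✗
  g1 stuck-at-1: output 0 ✓
  g2 stuck-at-0: output 0 ✓
  g2 stuck-at-1: output 1 ✗
  g3 stuck-at-0: output 0 ✓
  g3 stuck-at-1: output 1 ✗
  g4 stuck-at-0: output 0 ✓
  g4 stuck-at-1: output 1 ✗
Consistent faults: {g0 stuck-at-0, g1 stuck-at-1, g2 stuck-at-0, g3 stuck-at-0, g4 stuck-at-0} — 5 in all.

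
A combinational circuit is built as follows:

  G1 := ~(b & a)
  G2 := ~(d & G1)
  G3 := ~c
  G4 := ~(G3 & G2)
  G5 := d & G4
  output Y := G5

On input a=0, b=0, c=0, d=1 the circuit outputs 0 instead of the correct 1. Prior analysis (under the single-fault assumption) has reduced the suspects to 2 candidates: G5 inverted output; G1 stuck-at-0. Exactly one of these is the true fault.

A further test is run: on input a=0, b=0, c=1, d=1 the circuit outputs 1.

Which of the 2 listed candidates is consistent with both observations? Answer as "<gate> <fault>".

G1 stuck-at-0

Evaluate each candidate on input a=0, b=0, c=1, d=1:
  G5 inverted output: G1=1, G2=0, G3=0, G4=1, G5=0 [inverted output] → 0 — eliminated
  G1 stuck-at-0: G1=0 [stuck-at-0], G2=1, G3=0, G4=1, G5=1 → 1 — matches
Only G1 stuck-at-0 reproduces the observed 1.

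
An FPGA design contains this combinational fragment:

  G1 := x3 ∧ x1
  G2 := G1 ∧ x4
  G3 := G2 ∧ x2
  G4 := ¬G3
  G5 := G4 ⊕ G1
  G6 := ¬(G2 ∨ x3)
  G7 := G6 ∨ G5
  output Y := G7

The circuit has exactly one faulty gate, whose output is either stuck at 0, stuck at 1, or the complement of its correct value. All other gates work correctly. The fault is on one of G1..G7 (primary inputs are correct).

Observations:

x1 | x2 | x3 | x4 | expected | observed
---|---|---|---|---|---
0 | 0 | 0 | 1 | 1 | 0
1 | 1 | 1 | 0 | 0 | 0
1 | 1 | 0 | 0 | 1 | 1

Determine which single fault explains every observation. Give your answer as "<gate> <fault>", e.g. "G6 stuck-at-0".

Fault-free values for test 1 (x1=0, x2=0, x3=0, x4=1): G1=0, G2=0, G3=0, G4=1, G5=1, G6=1, G7=1, giving Y=1. Observed 0.
Test 1: faults giving observed 0 are {G1 stuck-at-1, G1 inverted output, G7 stuck-at-0, G7 inverted output}.
Test 2 (x1=1, x2=1, x3=1, x4=0): fault-free G1=1, G2=0, G3=0, G4=1, G5=0, G6=0, G7=0 → 0; observed 0. Eliminates G1 inverted output, G7 inverted output.
Test 3 (x1=1, x2=1, x3=0, x4=0): fault-free G1=0, G2=0, G3=0, G4=1, G5=1, G6=1, G7=1 → 1; observed 1. Eliminates G7 stuck-at-0.
Only G1 stuck-at-1 is consistent with every test.

G1 stuck-at-1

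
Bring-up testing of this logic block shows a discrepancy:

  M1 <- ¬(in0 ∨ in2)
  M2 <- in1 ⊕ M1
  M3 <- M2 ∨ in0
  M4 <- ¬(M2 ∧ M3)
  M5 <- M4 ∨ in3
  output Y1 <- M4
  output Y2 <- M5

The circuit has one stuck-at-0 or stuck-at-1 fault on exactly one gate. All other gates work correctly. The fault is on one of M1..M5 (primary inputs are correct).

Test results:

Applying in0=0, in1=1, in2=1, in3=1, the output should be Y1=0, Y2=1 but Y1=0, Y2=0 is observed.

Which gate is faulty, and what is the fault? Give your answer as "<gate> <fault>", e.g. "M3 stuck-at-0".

M5 stuck-at-0

Fault-free values for test 1 (in0=0, in1=1, in2=1, in3=1): M1=0, M2=1, M3=1, M4=0, M5=1, giving Y1=0, Y2=1. Observed Y1=0, Y2=0.
Test 1: faults giving observed Y1=0, Y2=0 are {M5 stuck-at-0}.
Only M5 stuck-at-0 is consistent with every test.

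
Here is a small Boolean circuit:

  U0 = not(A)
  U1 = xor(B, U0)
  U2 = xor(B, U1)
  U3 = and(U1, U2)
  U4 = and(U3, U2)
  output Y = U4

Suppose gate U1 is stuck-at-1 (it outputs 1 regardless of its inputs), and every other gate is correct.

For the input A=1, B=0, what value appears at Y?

1

Propagate with U1 forced: U0=0, U1=1 [stuck-at-1], U2=1, U3=1, U4=1.
So Y = 1. (Without the fault it would be 0.)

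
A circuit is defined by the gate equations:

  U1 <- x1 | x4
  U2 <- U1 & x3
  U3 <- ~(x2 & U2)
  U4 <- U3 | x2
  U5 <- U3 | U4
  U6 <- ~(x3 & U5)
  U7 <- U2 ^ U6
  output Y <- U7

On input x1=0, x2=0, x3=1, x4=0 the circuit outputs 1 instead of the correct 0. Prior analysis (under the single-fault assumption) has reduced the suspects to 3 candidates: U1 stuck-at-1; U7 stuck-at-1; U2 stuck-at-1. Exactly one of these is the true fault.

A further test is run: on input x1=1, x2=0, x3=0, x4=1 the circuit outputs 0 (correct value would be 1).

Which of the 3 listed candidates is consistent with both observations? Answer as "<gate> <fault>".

U2 stuck-at-1

Evaluate each candidate on input x1=1, x2=0, x3=0, x4=1:
  U1 stuck-at-1: U1=1 [stuck-at-1], U2=0, U3=1, U4=1, U5=1, U6=1, U7=1 → 1 — eliminated
  U7 stuck-at-1: U1=1, U2=0, U3=1, U4=1, U5=1, U6=1, U7=1 [stuck-at-1] → 1 — eliminated
  U2 stuck-at-1: U1=1, U2=1 [stuck-at-1], U3=1, U4=1, U5=1, U6=1, U7=0 → 0 — matches
Only U2 stuck-at-1 reproduces the observed 0.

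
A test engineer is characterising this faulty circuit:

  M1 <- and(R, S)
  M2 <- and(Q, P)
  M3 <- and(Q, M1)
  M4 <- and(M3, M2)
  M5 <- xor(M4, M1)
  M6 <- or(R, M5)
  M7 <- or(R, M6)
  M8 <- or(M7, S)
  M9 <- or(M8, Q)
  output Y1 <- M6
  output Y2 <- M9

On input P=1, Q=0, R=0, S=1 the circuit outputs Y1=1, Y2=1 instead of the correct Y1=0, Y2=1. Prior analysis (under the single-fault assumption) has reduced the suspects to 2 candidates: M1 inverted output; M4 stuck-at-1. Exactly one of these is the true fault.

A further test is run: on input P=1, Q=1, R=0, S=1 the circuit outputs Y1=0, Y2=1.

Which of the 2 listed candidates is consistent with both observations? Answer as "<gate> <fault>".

M1 inverted output

Evaluate each candidate on input P=1, Q=1, R=0, S=1:
  M1 inverted output: M1=1 [inverted output], M2=1, M3=1, M4=1, M5=0, M6=0, M7=0, M8=1, M9=1 → Y1=0, Y2=1 — matches
  M4 stuck-at-1: M1=0, M2=1, M3=0, M4=1 [stuck-at-1], M5=1, M6=1, M7=1, M8=1, M9=1 → Y1=1, Y2=1 — eliminated
Only M1 inverted output reproduces the observed Y1=0, Y2=1.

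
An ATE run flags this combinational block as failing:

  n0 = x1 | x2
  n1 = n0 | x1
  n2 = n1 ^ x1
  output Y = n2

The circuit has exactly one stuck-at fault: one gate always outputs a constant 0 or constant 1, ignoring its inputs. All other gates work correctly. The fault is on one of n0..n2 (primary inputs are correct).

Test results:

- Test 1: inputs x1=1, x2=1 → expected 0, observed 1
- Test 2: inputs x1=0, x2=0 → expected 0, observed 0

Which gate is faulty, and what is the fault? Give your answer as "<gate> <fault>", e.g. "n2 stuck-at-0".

n1 stuck-at-0

Fault-free values for test 1 (x1=1, x2=1): n0=1, n1=1, n2=0, giving Y=0. Observed 1.
Test 1: faults giving observed 1 are {n1 stuck-at-0, n2 stuck-at-1}.
Test 2 (x1=0, x2=0): fault-free n0=0, n1=0, n2=0 → 0; observed 0. Eliminates n2 stuck-at-1.
Only n1 stuck-at-0 is consistent with every test.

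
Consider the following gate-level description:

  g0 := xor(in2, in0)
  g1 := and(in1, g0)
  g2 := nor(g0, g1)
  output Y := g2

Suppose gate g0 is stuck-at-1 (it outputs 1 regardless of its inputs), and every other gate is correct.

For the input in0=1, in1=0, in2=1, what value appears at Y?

Propagate with g0 forced: g0=1 [stuck-at-1], g1=0, g2=0.
So Y = 0. (Without the fault it would be 1.)

0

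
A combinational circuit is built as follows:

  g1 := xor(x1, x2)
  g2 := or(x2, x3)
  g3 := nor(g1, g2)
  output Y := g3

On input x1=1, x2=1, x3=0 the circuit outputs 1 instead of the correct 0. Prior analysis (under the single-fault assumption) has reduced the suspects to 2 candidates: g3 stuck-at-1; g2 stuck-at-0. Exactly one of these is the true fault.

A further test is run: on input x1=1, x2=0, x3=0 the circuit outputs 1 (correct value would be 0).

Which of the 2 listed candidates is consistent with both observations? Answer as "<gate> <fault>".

g3 stuck-at-1

Evaluate each candidate on input x1=1, x2=0, x3=0:
  g3 stuck-at-1: g1=1, g2=0, g3=1 [stuck-at-1] → 1 — matches
  g2 stuck-at-0: g1=1, g2=0 [stuck-at-0], g3=0 → 0 — eliminated
Only g3 stuck-at-1 reproduces the observed 1.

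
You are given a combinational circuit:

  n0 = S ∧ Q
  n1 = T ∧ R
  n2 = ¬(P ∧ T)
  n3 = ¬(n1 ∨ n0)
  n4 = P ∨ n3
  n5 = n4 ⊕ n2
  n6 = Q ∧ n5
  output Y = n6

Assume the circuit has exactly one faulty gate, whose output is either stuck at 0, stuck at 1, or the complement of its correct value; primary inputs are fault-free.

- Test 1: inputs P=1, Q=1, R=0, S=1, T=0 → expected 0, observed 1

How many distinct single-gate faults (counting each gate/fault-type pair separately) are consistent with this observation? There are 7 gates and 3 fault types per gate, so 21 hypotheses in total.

8

Fault-free: n0=1, n1=0, n2=1, n3=0, n4=1, n5=0, n6=0 → 0. Observed 1.
  n0: none of the 3 fault types match ✗
  n1: none of the 3 fault types match ✗
  n2: stuck-at-0, inverted output ✓; others ✗
  n3: none of the 3 fault types match ✗
  n4: stuck-at-0, inverted output ✓; others ✗
  n5: stuck-at-1, inverted output ✓; others ✗
  n6: stuck-at-1, inverted output ✓; others ✗
Consistent faults: {n2 stuck-at-0, n2 inverted output, n4 stuck-at-0, n4 inverted output, n5 stuck-at-1, n5 inverted output, n6 stuck-at-1, n6 inverted output} — 8 in all.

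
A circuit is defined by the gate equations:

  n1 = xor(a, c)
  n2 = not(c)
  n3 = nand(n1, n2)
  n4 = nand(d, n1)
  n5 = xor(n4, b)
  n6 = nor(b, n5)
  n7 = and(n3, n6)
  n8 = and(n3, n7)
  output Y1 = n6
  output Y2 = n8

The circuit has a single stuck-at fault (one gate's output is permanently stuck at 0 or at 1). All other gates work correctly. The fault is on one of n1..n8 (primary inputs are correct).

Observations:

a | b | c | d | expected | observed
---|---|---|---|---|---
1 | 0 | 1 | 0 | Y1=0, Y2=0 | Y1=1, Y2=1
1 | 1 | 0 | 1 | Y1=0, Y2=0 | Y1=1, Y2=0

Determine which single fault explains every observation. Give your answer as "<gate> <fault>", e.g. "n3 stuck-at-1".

n6 stuck-at-1

Fault-free values for test 1 (a=1, b=0, c=1, d=0): n1=0, n2=0, n3=1, n4=1, n5=1, n6=0, n7=0, n8=0, giving Y1=0, Y2=0. Observed Y1=1, Y2=1.
Test 1: faults giving observed Y1=1, Y2=1 are {n4 stuck-at-0, n5 stuck-at-0, n6 stuck-at-1}.
Test 2 (a=1, b=1, c=0, d=1): fault-free n1=1, n2=1, n3=0, n4=0, n5=1, n6=0, n7=0, n8=0 → Y1=0, Y2=0; observed Y1=1, Y2=0. Eliminates n4 stuck-at-0, n5 stuck-at-0.
Only n6 stuck-at-1 is consistent with every test.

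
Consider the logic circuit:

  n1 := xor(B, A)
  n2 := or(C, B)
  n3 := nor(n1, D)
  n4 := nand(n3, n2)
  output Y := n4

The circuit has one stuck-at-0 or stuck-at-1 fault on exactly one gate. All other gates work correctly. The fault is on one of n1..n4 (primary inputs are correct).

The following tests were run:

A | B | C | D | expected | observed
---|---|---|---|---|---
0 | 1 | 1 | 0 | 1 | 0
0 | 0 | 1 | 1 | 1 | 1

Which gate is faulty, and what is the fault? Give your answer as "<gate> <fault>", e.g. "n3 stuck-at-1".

n1 stuck-at-0

Fault-free values for test 1 (A=0, B=1, C=1, D=0): n1=1, n2=1, n3=0, n4=1, giving Y=1. Observed 0.
Test 1: faults giving observed 0 are {n1 stuck-at-0, n3 stuck-at-1, n4 stuck-at-0}.
Test 2 (A=0, B=0, C=1, D=1): fault-free n1=0, n2=1, n3=0, n4=1 → 1; observed 1. Eliminates n3 stuck-at-1, n4 stuck-at-0.
Only n1 stuck-at-0 is consistent with every test.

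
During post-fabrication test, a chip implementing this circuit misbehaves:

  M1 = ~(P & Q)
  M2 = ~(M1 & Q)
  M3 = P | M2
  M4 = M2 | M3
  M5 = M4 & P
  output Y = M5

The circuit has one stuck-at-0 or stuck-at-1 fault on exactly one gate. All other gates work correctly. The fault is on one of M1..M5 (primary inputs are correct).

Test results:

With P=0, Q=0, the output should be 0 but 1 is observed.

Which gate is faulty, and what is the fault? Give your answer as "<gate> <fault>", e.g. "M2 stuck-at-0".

M5 stuck-at-1

Fault-free values for test 1 (P=0, Q=0): M1=1, M2=1, M3=1, M4=1, M5=0, giving Y=0. Observed 1.
Test 1: faults giving observed 1 are {M5 stuck-at-1}.
Only M5 stuck-at-1 is consistent with every test.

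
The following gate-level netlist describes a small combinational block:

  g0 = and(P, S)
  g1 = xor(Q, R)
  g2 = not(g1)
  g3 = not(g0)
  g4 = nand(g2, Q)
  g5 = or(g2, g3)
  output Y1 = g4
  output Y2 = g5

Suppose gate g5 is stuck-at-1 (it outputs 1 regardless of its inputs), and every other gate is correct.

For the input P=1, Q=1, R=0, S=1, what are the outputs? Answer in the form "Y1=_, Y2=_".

Y1=1, Y2=1

Propagate with g5 forced: g0=1, g1=1, g2=0, g3=0, g4=1, g5=1 [stuck-at-1].
So the outputs are Y1=1, Y2=1. (Without the fault they would be Y1=1, Y2=0.)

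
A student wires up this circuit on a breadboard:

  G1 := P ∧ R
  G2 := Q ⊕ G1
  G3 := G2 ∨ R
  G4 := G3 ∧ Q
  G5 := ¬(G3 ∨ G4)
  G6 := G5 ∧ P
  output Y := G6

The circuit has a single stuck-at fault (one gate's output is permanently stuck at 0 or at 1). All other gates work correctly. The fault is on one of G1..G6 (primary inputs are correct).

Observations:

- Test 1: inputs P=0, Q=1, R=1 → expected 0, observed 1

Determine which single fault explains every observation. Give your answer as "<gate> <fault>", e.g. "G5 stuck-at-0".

G6 stuck-at-1

Fault-free values for test 1 (P=0, Q=1, R=1): G1=0, G2=1, G3=1, G4=1, G5=0, G6=0, giving Y=0. Observed 1.
Test 1: faults giving observed 1 are {G6 stuck-at-1}.
Only G6 stuck-at-1 is consistent with every test.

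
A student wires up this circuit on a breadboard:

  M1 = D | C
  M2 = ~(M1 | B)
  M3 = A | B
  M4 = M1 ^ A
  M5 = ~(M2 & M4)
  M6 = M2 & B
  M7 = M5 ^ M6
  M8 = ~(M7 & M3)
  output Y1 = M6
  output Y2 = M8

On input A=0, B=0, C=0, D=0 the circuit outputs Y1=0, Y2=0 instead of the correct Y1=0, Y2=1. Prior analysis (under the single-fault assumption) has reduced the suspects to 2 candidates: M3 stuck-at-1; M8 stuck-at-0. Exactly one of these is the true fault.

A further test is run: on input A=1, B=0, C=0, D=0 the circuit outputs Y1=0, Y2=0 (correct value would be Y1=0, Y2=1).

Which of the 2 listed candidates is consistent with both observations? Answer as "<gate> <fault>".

M8 stuck-at-0

Evaluate each candidate on input A=1, B=0, C=0, D=0:
  M3 stuck-at-1: M1=0, M2=1, M3=1 [stuck-at-1], M4=1, M5=0, M6=0, M7=0, M8=1 → Y1=0, Y2=1 — eliminated
  M8 stuck-at-0: M1=0, M2=1, M3=1, M4=1, M5=0, M6=0, M7=0, M8=0 [stuck-at-0] → Y1=0, Y2=0 — matches
Only M8 stuck-at-0 reproduces the observed Y1=0, Y2=0.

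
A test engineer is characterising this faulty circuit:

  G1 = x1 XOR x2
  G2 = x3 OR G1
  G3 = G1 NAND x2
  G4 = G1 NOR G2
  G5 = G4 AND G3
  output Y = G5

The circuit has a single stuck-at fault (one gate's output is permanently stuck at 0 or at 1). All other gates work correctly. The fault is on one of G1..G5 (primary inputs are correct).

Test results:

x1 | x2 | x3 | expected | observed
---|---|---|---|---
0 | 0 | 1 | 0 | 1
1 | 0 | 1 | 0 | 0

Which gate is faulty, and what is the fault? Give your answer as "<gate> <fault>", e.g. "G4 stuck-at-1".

Fault-free values for test 1 (x1=0, x2=0, x3=1): G1=0, G2=1, G3=1, G4=0, G5=0, giving Y=0. Observed 1.
Test 1: faults giving observed 1 are {G2 stuck-at-0, G4 stuck-at-1, G5 stuck-at-1}.
Test 2 (x1=1, x2=0, x3=1): fault-free G1=1, G2=1, G3=1, G4=0, G5=0 → 0; observed 0. Eliminates G4 stuck-at-1, G5 stuck-at-1.
Only G2 stuck-at-0 is consistent with every test.

G2 stuck-at-0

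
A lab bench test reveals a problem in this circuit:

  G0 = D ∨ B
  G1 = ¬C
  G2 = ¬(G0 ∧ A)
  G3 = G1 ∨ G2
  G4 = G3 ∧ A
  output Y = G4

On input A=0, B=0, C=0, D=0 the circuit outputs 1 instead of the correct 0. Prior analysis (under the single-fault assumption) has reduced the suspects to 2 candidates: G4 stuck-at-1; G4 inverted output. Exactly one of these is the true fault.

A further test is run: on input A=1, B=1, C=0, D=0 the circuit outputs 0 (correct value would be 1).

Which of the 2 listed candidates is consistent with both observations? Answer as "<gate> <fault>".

G4 inverted output

Evaluate each candidate on input A=1, B=1, C=0, D=0:
  G4 stuck-at-1: G0=1, G1=1, G2=0, G3=1, G4=1 [stuck-at-1] → 1 — eliminated
  G4 inverted output: G0=1, G1=1, G2=0, G3=1, G4=0 [inverted output] → 0 — matches
Only G4 inverted output reproduces the observed 0.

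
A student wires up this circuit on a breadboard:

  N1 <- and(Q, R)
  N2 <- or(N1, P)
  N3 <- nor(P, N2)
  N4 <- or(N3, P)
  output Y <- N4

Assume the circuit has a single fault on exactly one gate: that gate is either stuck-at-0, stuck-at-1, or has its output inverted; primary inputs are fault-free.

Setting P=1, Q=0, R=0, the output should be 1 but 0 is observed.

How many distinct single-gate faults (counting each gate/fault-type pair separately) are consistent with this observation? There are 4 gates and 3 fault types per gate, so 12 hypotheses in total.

Fault-free: N1=0, N2=1, N3=0, N4=1 → 1. Observed 0.
  N1 stuck-at-0: output 1 ✗
  N1 stuck-at-1: output 1 ✗
  N1 inverted output: output 1 ✗
  N2 stuck-at-0: output 1 ✗
  N2 stuck-at-1: output 1 ✗
  N2 inverted output: output 1 ✗
  N3 stuck-at-0: output 1 ✗
  N3 stuck-at-1: output 1 ✗
  N3 inverted output: output 1 ✗
  N4 stuck-at-0: output 0 ✓
  N4 stuck-at-1: output 1 ✗
  N4 inverted output: output 0 ✓
Consistent faults: {N4 stuck-at-0, N4 inverted output} — 2 in all.

2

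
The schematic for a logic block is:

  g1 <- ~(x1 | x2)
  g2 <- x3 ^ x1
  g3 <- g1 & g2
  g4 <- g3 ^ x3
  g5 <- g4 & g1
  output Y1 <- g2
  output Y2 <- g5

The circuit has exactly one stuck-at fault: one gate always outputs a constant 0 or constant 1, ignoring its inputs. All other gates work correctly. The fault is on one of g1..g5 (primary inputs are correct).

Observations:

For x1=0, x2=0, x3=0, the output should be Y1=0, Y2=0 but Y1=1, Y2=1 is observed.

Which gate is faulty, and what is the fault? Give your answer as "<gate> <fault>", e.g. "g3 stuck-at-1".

Fault-free values for test 1 (x1=0, x2=0, x3=0): g1=1, g2=0, g3=0, g4=0, g5=0, giving Y1=0, Y2=0. Observed Y1=1, Y2=1.
Test 1: faults giving observed Y1=1, Y2=1 are {g2 stuck-at-1}.
Only g2 stuck-at-1 is consistent with every test.

g2 stuck-at-1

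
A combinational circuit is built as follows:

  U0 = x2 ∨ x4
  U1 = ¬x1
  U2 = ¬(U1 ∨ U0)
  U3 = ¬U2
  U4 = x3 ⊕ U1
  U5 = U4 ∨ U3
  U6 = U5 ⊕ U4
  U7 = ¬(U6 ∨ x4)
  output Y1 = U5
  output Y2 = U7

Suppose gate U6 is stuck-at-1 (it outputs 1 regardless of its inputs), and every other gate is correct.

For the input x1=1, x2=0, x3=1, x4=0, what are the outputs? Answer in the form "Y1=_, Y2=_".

Propagate with U6 forced: U0=0, U1=0, U2=1, U3=0, U4=1, U5=1, U6=1 [stuck-at-1], U7=0.
So the outputs are Y1=1, Y2=0. (Without the fault they would be Y1=1, Y2=1.)

Y1=1, Y2=0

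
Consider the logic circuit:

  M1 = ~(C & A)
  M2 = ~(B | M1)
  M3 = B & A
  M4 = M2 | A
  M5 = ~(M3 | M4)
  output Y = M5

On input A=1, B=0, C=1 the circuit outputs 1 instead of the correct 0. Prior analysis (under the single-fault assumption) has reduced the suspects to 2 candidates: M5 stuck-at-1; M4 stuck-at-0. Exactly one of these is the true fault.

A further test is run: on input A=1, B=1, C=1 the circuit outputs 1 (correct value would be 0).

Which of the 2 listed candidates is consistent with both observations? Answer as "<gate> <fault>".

Evaluate each candidate on input A=1, B=1, C=1:
  M5 stuck-at-1: M1=0, M2=0, M3=1, M4=1, M5=1 [stuck-at-1] → 1 — matches
  M4 stuck-at-0: M1=0, M2=0, M3=1, M4=0 [stuck-at-0], M5=0 → 0 — eliminated
Only M5 stuck-at-1 reproduces the observed 1.

M5 stuck-at-1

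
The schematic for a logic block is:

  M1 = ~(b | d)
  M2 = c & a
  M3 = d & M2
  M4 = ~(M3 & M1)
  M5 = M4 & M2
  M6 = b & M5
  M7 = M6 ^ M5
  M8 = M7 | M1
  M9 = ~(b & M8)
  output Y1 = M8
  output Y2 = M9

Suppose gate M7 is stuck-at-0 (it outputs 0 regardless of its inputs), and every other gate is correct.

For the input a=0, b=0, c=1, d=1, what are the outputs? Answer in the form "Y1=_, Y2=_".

Propagate with M7 forced: M1=0, M2=0, M3=0, M4=1, M5=0, M6=0, M7=0 [stuck-at-0], M8=0, M9=1.
So the outputs are Y1=0, Y2=1. (Same as the fault-free value — the fault is masked on this input.)

Y1=0, Y2=1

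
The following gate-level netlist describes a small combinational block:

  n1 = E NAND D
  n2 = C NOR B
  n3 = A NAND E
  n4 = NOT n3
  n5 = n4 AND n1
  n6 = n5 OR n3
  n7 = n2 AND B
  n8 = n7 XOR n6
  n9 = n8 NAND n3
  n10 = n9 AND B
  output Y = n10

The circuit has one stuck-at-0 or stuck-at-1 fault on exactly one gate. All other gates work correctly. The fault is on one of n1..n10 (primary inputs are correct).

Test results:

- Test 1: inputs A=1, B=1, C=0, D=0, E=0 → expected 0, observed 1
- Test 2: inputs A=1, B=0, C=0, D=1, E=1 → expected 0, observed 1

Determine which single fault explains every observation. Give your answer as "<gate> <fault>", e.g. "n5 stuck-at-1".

n10 stuck-at-1

Fault-free values for test 1 (A=1, B=1, C=0, D=0, E=0): n1=1, n2=0, n3=1, n4=0, n5=0, n6=1, n7=0, n8=1, n9=0, n10=0, giving Y=0. Observed 1.
Test 1: faults giving observed 1 are {n2 stuck-at-1, n3 stuck-at-0, n6 stuck-at-0, n7 stuck-at-1, n8 stuck-at-0, n9 stuck-at-1, n10 stuck-at-1}.
Test 2 (A=1, B=0, C=0, D=1, E=1): fault-free n1=0, n2=1, n3=0, n4=1, n5=0, n6=0, n7=0, n8=0, n9=1, n10=0 → 0; observed 1. Eliminates n2 stuck-at-1, n3 stuck-at-0, n6 stuck-at-0, n7 stuck-at-1, n8 stuck-at-0, n9 stuck-at-1.
Only n10 stuck-at-1 is consistent with every test.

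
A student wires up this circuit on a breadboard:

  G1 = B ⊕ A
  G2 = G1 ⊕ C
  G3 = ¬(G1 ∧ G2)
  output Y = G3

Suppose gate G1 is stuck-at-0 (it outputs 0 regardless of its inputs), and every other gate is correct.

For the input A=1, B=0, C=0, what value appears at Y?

1

Propagate with G1 forced: G1=0 [stuck-at-0], G2=0, G3=1.
So Y = 1. (Without the fault it would be 0.)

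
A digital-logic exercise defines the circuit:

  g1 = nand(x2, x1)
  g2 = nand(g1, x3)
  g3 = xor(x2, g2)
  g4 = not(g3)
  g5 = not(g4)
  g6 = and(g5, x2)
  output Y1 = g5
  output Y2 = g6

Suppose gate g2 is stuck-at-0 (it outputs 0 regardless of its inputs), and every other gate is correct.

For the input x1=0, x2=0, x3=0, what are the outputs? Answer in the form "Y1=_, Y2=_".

Y1=0, Y2=0

Propagate with g2 forced: g1=1, g2=0 [stuck-at-0], g3=0, g4=1, g5=0, g6=0.
So the outputs are Y1=0, Y2=0. (Without the fault they would be Y1=1, Y2=0.)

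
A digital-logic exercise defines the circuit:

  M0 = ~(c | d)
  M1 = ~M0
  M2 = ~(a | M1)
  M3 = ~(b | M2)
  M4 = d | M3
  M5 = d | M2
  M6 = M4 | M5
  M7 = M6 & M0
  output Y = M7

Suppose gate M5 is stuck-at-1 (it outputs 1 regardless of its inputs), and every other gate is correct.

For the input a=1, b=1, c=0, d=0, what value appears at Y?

1

Propagate with M5 forced: M0=1, M1=0, M2=0, M3=0, M4=0, M5=1 [stuck-at-1], M6=1, M7=1.
So Y = 1. (Without the fault it would be 0.)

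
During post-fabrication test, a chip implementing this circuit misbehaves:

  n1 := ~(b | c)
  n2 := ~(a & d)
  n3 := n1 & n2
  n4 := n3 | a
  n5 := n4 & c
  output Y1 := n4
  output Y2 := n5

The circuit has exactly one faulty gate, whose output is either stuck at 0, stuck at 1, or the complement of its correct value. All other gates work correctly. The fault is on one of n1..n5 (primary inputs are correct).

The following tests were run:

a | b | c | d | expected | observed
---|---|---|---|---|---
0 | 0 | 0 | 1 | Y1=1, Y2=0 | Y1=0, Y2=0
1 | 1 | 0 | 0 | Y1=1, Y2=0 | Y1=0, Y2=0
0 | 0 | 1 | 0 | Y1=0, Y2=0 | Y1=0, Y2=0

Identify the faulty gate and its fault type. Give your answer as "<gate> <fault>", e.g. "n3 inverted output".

Fault-free values for test 1 (a=0, b=0, c=0, d=1): n1=1, n2=1, n3=1, n4=1, n5=0, giving Y1=1, Y2=0. Observed Y1=0, Y2=0.
Test 1: faults giving observed Y1=0, Y2=0 are {n1 stuck-at-0, n1 inverted output, n2 stuck-at-0, n2 inverted output, n3 stuck-at-0, n3 inverted output, n4 stuck-at-0, n4 inverted output}.
Test 2 (a=1, b=1, c=0, d=0): fault-free n1=0, n2=1, n3=0, n4=1, n5=0 → Y1=1, Y2=0; observed Y1=0, Y2=0. Eliminates n1 stuck-at-0, n1 inverted output, n2 stuck-at-0, n2 inverted output, n3 stuck-at-0, n3 inverted output.
Test 3 (a=0, b=0, c=1, d=0): fault-free n1=0, n2=1, n3=0, n4=0, n5=0 → Y1=0, Y2=0; observed Y1=0, Y2=0. Eliminates n4 inverted output.
Only n4 stuck-at-0 is consistent with every test.

n4 stuck-at-0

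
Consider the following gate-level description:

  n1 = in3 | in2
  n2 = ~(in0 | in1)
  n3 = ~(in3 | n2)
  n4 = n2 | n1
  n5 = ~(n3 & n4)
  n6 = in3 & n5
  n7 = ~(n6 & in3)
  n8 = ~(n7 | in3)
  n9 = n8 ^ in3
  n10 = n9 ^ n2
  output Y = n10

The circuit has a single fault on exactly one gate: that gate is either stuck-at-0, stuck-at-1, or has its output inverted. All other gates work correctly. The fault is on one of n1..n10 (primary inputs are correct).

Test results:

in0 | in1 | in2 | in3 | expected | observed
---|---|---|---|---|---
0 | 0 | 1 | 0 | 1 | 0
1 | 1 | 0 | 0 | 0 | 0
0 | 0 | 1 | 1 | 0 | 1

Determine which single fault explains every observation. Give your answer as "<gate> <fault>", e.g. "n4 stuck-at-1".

n2 stuck-at-0

Fault-free values for test 1 (in0=0, in1=0, in2=1, in3=0): n1=1, n2=1, n3=0, n4=1, n5=1, n6=0, n7=1, n8=0, n9=0, n10=1, giving Y=1. Observed 0.
Test 1: faults giving observed 0 are {n2 stuck-at-0, n2 inverted output, n7 stuck-at-0, n7 inverted output, n8 stuck-at-1, n8 inverted output, n9 stuck-at-1, n9 inverted output, n10 stuck-at-0, n10 inverted output}.
Test 2 (in0=1, in1=1, in2=0, in3=0): fault-free n1=0, n2=0, n3=1, n4=0, n5=1, n6=0, n7=1, n8=0, n9=0, n10=0 → 0; observed 0. Eliminates n2 inverted output, n7 stuck-at-0, n7 inverted output, n8 stuck-at-1, n8 inverted output, n9 stuck-at-1, n9 inverted output, n10 inverted output.
Test 3 (in0=0, in1=0, in2=1, in3=1): fault-free n1=1, n2=1, n3=0, n4=1, n5=1, n6=1, n7=0, n8=0, n9=1, n10=0 → 0; observed 1. Eliminates n10 stuck-at-0.
Only n2 stuck-at-0 is consistent with every test.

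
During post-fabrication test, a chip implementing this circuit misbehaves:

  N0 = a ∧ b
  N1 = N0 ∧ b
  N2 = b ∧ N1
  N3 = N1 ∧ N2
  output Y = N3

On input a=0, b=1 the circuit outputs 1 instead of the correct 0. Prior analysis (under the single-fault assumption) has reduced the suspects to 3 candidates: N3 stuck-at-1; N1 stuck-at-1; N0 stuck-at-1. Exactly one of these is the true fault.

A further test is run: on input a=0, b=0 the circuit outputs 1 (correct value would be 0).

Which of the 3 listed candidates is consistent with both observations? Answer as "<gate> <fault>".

Evaluate each candidate on input a=0, b=0:
  N3 stuck-at-1: N0=0, N1=0, N2=0, N3=1 [stuck-at-1] → 1 — matches
  N1 stuck-at-1: N0=0, N1=1 [stuck-at-1], N2=0, N3=0 → 0 — eliminated
  N0 stuck-at-1: N0=1 [stuck-at-1], N1=0, N2=0, N3=0 → 0 — eliminated
Only N3 stuck-at-1 reproduces the observed 1.

N3 stuck-at-1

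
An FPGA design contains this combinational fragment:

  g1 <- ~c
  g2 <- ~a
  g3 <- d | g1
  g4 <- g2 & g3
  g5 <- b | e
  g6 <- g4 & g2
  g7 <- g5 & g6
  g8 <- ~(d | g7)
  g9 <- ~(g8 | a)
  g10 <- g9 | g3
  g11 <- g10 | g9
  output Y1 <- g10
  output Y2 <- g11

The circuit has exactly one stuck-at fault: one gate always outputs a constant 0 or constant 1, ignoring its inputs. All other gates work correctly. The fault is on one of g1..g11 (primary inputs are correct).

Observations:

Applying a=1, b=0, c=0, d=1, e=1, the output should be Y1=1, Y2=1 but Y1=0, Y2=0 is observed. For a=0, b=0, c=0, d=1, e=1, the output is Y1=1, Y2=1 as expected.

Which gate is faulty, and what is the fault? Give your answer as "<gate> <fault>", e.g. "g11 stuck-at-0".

g3 stuck-at-0

Fault-free values for test 1 (a=1, b=0, c=0, d=1, e=1): g1=1, g2=0, g3=1, g4=0, g5=1, g6=0, g7=0, g8=0, g9=0, g10=1, g11=1, giving Y1=1, Y2=1. Observed Y1=0, Y2=0.
Test 1: faults giving observed Y1=0, Y2=0 are {g3 stuck-at-0, g10 stuck-at-0}.
Test 2 (a=0, b=0, c=0, d=1, e=1): fault-free g1=1, g2=1, g3=1, g4=1, g5=1, g6=1, g7=1, g8=0, g9=1, g10=1, g11=1 → Y1=1, Y2=1; observed Y1=1, Y2=1. Eliminates g10 stuck-at-0.
Only g3 stuck-at-0 is consistent with every test.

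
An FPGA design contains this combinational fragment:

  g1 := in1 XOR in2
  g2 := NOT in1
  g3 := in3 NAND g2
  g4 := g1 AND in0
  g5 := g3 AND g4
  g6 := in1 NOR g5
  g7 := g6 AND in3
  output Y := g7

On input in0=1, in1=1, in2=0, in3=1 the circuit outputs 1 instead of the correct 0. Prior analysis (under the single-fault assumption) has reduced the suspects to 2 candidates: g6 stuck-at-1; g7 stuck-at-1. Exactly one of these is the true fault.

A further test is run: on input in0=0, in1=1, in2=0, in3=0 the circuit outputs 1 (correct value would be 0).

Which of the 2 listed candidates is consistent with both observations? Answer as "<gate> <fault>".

g7 stuck-at-1

Evaluate each candidate on input in0=0, in1=1, in2=0, in3=0:
  g6 stuck-at-1: g1=1, g2=0, g3=1, g4=0, g5=0, g6=1 [stuck-at-1], g7=0 → 0 — eliminated
  g7 stuck-at-1: g1=1, g2=0, g3=1, g4=0, g5=0, g6=0, g7=1 [stuck-at-1] → 1 — matches
Only g7 stuck-at-1 reproduces the observed 1.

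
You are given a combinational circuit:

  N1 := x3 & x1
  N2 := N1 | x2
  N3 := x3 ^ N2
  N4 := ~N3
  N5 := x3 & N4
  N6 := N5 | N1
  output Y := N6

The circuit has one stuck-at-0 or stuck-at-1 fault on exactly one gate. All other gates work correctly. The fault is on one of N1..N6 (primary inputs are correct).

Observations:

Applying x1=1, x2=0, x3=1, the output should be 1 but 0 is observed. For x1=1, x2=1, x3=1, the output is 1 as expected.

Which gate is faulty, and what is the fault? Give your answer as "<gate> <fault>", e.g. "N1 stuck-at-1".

Fault-free values for test 1 (x1=1, x2=0, x3=1): N1=1, N2=1, N3=0, N4=1, N5=1, N6=1, giving Y=1. Observed 0.
Test 1: faults giving observed 0 are {N1 stuck-at-0, N6 stuck-at-0}.
Test 2 (x1=1, x2=1, x3=1): fault-free N1=1, N2=1, N3=0, N4=1, N5=1, N6=1 → 1; observed 1. Eliminates N6 stuck-at-0.
Only N1 stuck-at-0 is consistent with every test.

N1 stuck-at-0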